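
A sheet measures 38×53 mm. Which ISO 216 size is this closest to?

A9 (37 × 52 mm)

Aspect ratio 53/38 ≈ 1.395 (ISO target is √2 ≈ 1.414).
In the A-series (A0 area = 1 m²): A9 = 37 × 52 mm.
Off by 2 mm total — nearest standard size.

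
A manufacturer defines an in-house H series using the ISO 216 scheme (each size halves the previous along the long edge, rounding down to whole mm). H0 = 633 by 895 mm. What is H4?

H1: ⌊895/2⌋ × 633 = 447 × 633 mm
H2: ⌊633/2⌋ × 447 = 316 × 447 mm
H3: ⌊447/2⌋ × 316 = 223 × 316 mm
H4: ⌊316/2⌋ × 223 = 158 × 223 mm

158 × 223 mm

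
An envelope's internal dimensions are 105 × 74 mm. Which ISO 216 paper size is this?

Aspect ratio 105/74 ≈ 1.419 — close to the ISO √2 ≈ 1.414.
In the A-series (A0 area = 1 m²): A7 = 74 × 105 mm.

A7 (74 × 105 mm)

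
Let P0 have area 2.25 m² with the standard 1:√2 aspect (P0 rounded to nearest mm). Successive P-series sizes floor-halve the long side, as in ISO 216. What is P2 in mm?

Let P0's short side be w mm. w · w√2 = 2.25 m² = 2,250,000 mm², so w ≈ 1261.3 mm and w√2 ≈ 1783.8 mm → P0 = 1261 × 1784 mm.
P1: ⌊1784/2⌋ × 1261 = 892 × 1261 mm
P2: ⌊1261/2⌋ × 892 = 630 × 892 mm

630 × 892 mm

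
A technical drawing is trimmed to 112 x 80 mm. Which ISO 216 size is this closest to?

Aspect ratio 112/80 ≈ 1.400 — close to the ISO √2 ≈ 1.414.
In the C-series (envelope sizes, between A and B): C7 = 81 × 114 mm.
Off by 3 mm total — nearest standard size.

C7 (81 × 114 mm)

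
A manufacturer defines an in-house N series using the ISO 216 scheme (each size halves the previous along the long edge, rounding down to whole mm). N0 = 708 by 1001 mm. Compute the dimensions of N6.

N1: ⌊1001/2⌋ × 708 = 500 × 708 mm
N2: ⌊708/2⌋ × 500 = 354 × 500 mm
N3: ⌊500/2⌋ × 354 = 250 × 354 mm
N4: ⌊354/2⌋ × 250 = 177 × 250 mm
N5: ⌊250/2⌋ × 177 = 125 × 177 mm
N6: ⌊177/2⌋ × 125 = 88 × 125 mm

88 × 125 mm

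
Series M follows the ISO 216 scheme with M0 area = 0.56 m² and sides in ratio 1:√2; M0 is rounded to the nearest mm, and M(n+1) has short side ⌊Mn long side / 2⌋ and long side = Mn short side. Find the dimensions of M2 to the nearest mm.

314 × 445 mm

Let M0's short side be w mm. w · w√2 = 0.56 m² = 560,000 mm², so w ≈ 629.3 mm and w√2 ≈ 889.9 mm → M0 = 629 × 890 mm.
M1: ⌊890/2⌋ × 629 = 445 × 629 mm
M2: ⌊629/2⌋ × 445 = 314 × 445 mm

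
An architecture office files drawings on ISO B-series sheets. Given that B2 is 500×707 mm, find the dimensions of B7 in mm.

88 × 125 mm

B3: ⌊707/2⌋ × 500 = 353 × 500 mm
B4: ⌊500/2⌋ × 353 = 250 × 353 mm
B5: ⌊353/2⌋ × 250 = 176 × 250 mm
B6: ⌊250/2⌋ × 176 = 125 × 176 mm
B7: ⌊176/2⌋ × 125 = 88 × 125 mm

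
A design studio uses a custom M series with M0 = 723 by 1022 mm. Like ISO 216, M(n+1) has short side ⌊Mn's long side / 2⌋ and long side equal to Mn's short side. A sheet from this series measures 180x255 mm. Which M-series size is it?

M4

M0: 723 × 1022 mm
M1: 511 × 723 mm
M2: 361 × 511 mm
M3: 255 × 361 mm
M4: 180 × 255 mm
M5: 127 × 180 mm
→ matches M4.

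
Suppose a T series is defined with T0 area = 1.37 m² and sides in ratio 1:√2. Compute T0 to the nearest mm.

984 × 1392 mm

Let the short side be w mm. Then w · w√2 = 1.37 m² = 1,370,000 mm².
w² = 1,370,000/√2, so w ≈ 984.2 mm; long side = w√2 ≈ 1391.9 mm.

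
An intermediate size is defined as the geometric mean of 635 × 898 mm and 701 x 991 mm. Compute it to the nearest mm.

Short side: √(635 · 701) = √445135 ≈ 667.2 → 667 mm
Long side: √(898 · 991) = √889918 ≈ 943.4 → 943 mm

667 × 943 mm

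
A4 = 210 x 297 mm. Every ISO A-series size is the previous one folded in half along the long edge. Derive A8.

A5: ⌊297/2⌋ × 210 = 148 × 210 mm
A6: ⌊210/2⌋ × 148 = 105 × 148 mm
A7: ⌊148/2⌋ × 105 = 74 × 105 mm
A8: ⌊105/2⌋ × 74 = 52 × 74 mm

52 × 74 mm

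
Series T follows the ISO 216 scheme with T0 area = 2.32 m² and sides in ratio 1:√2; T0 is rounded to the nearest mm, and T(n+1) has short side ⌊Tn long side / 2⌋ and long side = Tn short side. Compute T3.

Let T0's short side be w mm. w · w√2 = 2.32 m² = 2,320,000 mm², so w ≈ 1280.8 mm and w√2 ≈ 1811.3 mm → T0 = 1281 × 1811 mm.
T1: ⌊1811/2⌋ × 1281 = 905 × 1281 mm
T2: ⌊1281/2⌋ × 905 = 640 × 905 mm
T3: ⌊905/2⌋ × 640 = 452 × 640 mm

452 × 640 mm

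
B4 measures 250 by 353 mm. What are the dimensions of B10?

B5: ⌊353/2⌋ × 250 = 176 × 250 mm
B6: ⌊250/2⌋ × 176 = 125 × 176 mm
B7: ⌊176/2⌋ × 125 = 88 × 125 mm
B8: ⌊125/2⌋ × 88 = 62 × 88 mm
B9: ⌊88/2⌋ × 62 = 44 × 62 mm
B10: ⌊62/2⌋ × 44 = 31 × 44 mm

31 × 44 mm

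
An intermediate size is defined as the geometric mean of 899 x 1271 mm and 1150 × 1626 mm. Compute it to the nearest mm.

1017 × 1438 mm

Short side: √(899 · 1150) = √1033850 ≈ 1016.8 → 1017 mm
Long side: √(1271 · 1626) = √2066646 ≈ 1437.6 → 1438 mm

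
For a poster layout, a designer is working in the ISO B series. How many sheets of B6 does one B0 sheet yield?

64

Each ISO step halves the sheet: 1 × B0 → 2 × B1 → 4 × B2 → 8 × B3 → …
From B0 to B6 is 6 halving steps: 2^6 = 64.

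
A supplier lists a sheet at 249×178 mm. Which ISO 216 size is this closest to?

Aspect ratio 249/178 ≈ 1.399 (ISO target is √2 ≈ 1.414).
In the B-series (B0 = 1000 × 1414 mm): B5 = 176 × 250 mm.
Off by 3 mm total — nearest standard size.

B5 (176 × 250 mm)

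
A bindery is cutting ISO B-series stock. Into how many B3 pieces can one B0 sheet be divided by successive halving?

B0 = 1000 × 1414 mm; B3 = 353 × 500 mm.
Each halving step doubles the count; 3 steps from B0 to B3.
2^3 = 8.

8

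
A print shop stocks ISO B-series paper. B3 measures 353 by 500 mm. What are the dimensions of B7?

B4: ⌊500/2⌋ × 353 = 250 × 353 mm
B5: ⌊353/2⌋ × 250 = 176 × 250 mm
B6: ⌊250/2⌋ × 176 = 125 × 176 mm
B7: ⌊176/2⌋ × 125 = 88 × 125 mm

88 × 125 mm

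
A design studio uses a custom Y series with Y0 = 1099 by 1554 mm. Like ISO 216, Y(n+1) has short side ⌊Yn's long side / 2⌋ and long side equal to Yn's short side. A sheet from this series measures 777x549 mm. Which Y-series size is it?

Y2

Y0: 1099 × 1554 mm
Y1: 777 × 1099 mm
Y2: 549 × 777 mm
Y3: 388 × 549 mm
→ matches Y2.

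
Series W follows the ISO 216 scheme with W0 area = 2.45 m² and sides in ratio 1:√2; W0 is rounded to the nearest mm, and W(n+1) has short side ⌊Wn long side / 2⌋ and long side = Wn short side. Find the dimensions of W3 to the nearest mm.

465 × 658 mm

Let W0's short side be w mm. w · w√2 = 2.45 m² = 2,450,000 mm², so w ≈ 1316.2 mm and w√2 ≈ 1861.4 mm → W0 = 1316 × 1861 mm.
W1: ⌊1861/2⌋ × 1316 = 930 × 1316 mm
W2: ⌊1316/2⌋ × 930 = 658 × 930 mm
W3: ⌊930/2⌋ × 658 = 465 × 658 mm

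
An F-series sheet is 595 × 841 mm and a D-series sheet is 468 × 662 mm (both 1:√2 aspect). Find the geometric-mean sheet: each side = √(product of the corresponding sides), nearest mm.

Short side: √(595 · 468) = √278460 ≈ 527.7 → 528 mm
Long side: √(841 · 662) = √556742 ≈ 746.2 → 746 mm

528 × 746 mm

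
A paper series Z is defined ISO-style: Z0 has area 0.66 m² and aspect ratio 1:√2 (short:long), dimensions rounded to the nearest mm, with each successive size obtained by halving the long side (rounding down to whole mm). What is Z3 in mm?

Let Z0's short side be w mm. w · w√2 = 0.66 m² = 660,000 mm², so w ≈ 683.1 mm and w√2 ≈ 966.1 mm → Z0 = 683 × 966 mm.
Z1: ⌊966/2⌋ × 683 = 483 × 683 mm
Z2: ⌊683/2⌋ × 483 = 341 × 483 mm
Z3: ⌊483/2⌋ × 341 = 241 × 341 mm

241 × 341 mm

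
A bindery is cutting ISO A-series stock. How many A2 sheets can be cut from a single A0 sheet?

Each ISO step halves the sheet: 1 × A0 → 2 × A1 → 4 × A2
From A0 to A2 is 2 halving steps: 2^2 = 4.

4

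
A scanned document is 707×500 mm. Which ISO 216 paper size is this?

Aspect ratio 707/500 ≈ 1.414 — close to the ISO √2 ≈ 1.414.
In the B-series (B0 = 1000 × 1414 mm): B2 = 500 × 707 mm.

B2 (500 × 707 mm)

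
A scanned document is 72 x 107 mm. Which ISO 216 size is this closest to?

Aspect ratio 107/72 ≈ 1.486 (ISO target is √2 ≈ 1.414).
In the A-series (A0 area = 1 m²): A7 = 74 × 105 mm.
Off by 4 mm total — nearest standard size.

A7 (74 × 105 mm)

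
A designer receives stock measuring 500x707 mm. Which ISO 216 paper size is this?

B2 (500 × 707 mm)

Aspect ratio 707/500 ≈ 1.414 — close to the ISO √2 ≈ 1.414.
In the B-series (B0 = 1000 × 1414 mm): B2 = 500 × 707 mm.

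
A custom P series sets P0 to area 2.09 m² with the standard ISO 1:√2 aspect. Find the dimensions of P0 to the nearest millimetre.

1216 × 1719 mm

Let the short side be w mm. Then w · w√2 = 2.09 m² = 2,090,000 mm².
w² = 2,090,000/√2, so w ≈ 1215.7 mm; long side = w√2 ≈ 1719.2 mm.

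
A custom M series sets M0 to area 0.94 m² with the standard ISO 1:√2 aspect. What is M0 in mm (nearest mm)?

Let the short side be w mm. Then w · w√2 = 0.94 m² = 940,000 mm².
w² = 940,000/√2, so w ≈ 815.3 mm; long side = w√2 ≈ 1153.0 mm.

815 × 1153 mm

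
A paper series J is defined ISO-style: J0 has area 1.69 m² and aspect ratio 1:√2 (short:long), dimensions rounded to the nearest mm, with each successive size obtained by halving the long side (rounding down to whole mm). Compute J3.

Let J0's short side be w mm. w · w√2 = 1.69 m² = 1,690,000 mm², so w ≈ 1093.2 mm and w√2 ≈ 1546.0 mm → J0 = 1093 × 1546 mm.
J1: ⌊1546/2⌋ × 1093 = 773 × 1093 mm
J2: ⌊1093/2⌋ × 773 = 546 × 773 mm
J3: ⌊773/2⌋ × 546 = 386 × 546 mm

386 × 546 mm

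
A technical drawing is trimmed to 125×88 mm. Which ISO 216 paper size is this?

Aspect ratio 125/88 ≈ 1.420 — close to the ISO √2 ≈ 1.414.
In the B-series (B0 = 1000 × 1414 mm): B7 = 88 × 125 mm.

B7 (88 × 125 mm)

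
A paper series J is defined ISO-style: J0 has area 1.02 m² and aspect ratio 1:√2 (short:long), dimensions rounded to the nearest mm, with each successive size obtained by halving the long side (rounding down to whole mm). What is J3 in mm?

300 × 424 mm

Let J0's short side be w mm. w · w√2 = 1.02 m² = 1,020,000 mm², so w ≈ 849.3 mm and w√2 ≈ 1201.0 mm → J0 = 849 × 1201 mm.
J1: ⌊1201/2⌋ × 849 = 600 × 849 mm
J2: ⌊849/2⌋ × 600 = 424 × 600 mm
J3: ⌊600/2⌋ × 424 = 300 × 424 mm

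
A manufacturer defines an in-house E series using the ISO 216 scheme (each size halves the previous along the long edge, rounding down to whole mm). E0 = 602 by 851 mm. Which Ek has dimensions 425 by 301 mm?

E0: 602 × 851 mm
E1: 425 × 602 mm
E2: 301 × 425 mm
E3: 212 × 301 mm
→ matches E2.

E2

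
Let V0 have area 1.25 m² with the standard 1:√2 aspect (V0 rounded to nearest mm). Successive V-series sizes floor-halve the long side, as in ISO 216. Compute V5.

166 × 235 mm

Let V0's short side be w mm. w · w√2 = 1.25 m² = 1,250,000 mm², so w ≈ 940.2 mm and w√2 ≈ 1329.6 mm → V0 = 940 × 1330 mm.
V1: ⌊1330/2⌋ × 940 = 665 × 940 mm
V2: ⌊940/2⌋ × 665 = 470 × 665 mm
V3: ⌊665/2⌋ × 470 = 332 × 470 mm
V4: ⌊470/2⌋ × 332 = 235 × 332 mm
V5: ⌊332/2⌋ × 235 = 166 × 235 mm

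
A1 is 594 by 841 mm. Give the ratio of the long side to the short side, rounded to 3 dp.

1.416

841 / 594 = 1.416
ISO 216 targets √2 ≈ 1.414; the +0.002 deviation is from mm rounding.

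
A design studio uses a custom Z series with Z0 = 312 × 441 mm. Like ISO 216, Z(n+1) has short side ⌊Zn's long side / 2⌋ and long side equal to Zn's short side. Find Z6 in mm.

39 × 55 mm

Z1: ⌊441/2⌋ × 312 = 220 × 312 mm
Z2: ⌊312/2⌋ × 220 = 156 × 220 mm
Z3: ⌊220/2⌋ × 156 = 110 × 156 mm
Z4: ⌊156/2⌋ × 110 = 78 × 110 mm
Z5: ⌊110/2⌋ × 78 = 55 × 78 mm
Z6: ⌊78/2⌋ × 55 = 39 × 55 mm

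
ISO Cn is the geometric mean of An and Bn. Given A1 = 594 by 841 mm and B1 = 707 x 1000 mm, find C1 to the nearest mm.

648 × 917 mm

Short side: √(594 · 707) = √419958 ≈ 648.0 → 648 mm
Long side: √(841 · 1000) = √841000 ≈ 917.1 → 917 mm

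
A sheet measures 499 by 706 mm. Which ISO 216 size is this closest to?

B2 (500 × 707 mm)

Aspect ratio 706/499 ≈ 1.415 — close to the ISO √2 ≈ 1.414.
In the B-series (B0 = 1000 × 1414 mm): B2 = 500 × 707 mm.
Off by 2 mm total — nearest standard size.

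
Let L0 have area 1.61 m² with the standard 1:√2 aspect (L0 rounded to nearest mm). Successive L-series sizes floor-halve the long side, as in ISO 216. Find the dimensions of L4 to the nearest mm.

266 × 377 mm

Let L0's short side be w mm. w · w√2 = 1.61 m² = 1,610,000 mm², so w ≈ 1067.0 mm and w√2 ≈ 1508.9 mm → L0 = 1067 × 1509 mm.
L1: ⌊1509/2⌋ × 1067 = 754 × 1067 mm
L2: ⌊1067/2⌋ × 754 = 533 × 754 mm
L3: ⌊754/2⌋ × 533 = 377 × 533 mm
L4: ⌊533/2⌋ × 377 = 266 × 377 mm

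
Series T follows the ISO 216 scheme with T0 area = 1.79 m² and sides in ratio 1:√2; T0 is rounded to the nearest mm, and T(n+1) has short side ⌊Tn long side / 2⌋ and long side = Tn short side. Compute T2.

Let T0's short side be w mm. w · w√2 = 1.79 m² = 1,790,000 mm², so w ≈ 1125.0 mm and w√2 ≈ 1591.1 mm → T0 = 1125 × 1591 mm.
T1: ⌊1591/2⌋ × 1125 = 795 × 1125 mm
T2: ⌊1125/2⌋ × 795 = 562 × 795 mm

562 × 795 mm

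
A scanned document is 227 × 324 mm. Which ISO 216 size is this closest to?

Aspect ratio 324/227 ≈ 1.427 — close to the ISO √2 ≈ 1.414.
In the C-series (envelope sizes, between A and B): C4 = 229 × 324 mm.
Off by 2 mm total — nearest standard size.

C4 (229 × 324 mm)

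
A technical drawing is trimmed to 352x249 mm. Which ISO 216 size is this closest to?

B4 (250 × 353 mm)

Aspect ratio 352/249 ≈ 1.414 — close to the ISO √2 ≈ 1.414.
In the B-series (B0 = 1000 × 1414 mm): B4 = 250 × 353 mm.
Off by 2 mm total — nearest standard size.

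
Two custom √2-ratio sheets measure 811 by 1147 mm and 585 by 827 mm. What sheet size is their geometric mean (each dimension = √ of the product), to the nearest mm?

689 × 974 mm

Short side: √(811 · 585) = √474435 ≈ 688.8 → 689 mm
Long side: √(1147 · 827) = √948569 ≈ 973.9 → 974 mm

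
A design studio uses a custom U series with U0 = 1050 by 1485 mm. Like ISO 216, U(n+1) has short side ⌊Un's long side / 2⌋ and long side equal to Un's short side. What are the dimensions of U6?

131 × 185 mm

U1 = 742 × 1050 mm (from U0 by 1 halving).
U2: ⌊1050/2⌋ × 742 = 525 × 742 mm
U3: ⌊742/2⌋ × 525 = 371 × 525 mm
U4: ⌊525/2⌋ × 371 = 262 × 371 mm
U5: ⌊371/2⌋ × 262 = 185 × 262 mm
U6: ⌊262/2⌋ × 185 = 131 × 185 mm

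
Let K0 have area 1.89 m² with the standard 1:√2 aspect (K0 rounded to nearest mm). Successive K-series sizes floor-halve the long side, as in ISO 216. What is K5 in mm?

Let K0's short side be w mm. w · w√2 = 1.89 m² = 1,890,000 mm², so w ≈ 1156.0 mm and w√2 ≈ 1634.9 mm → K0 = 1156 × 1635 mm.
K1: ⌊1635/2⌋ × 1156 = 817 × 1156 mm
K2: ⌊1156/2⌋ × 817 = 578 × 817 mm
K3: ⌊817/2⌋ × 578 = 408 × 578 mm
K4: ⌊578/2⌋ × 408 = 289 × 408 mm
K5: ⌊408/2⌋ × 289 = 204 × 289 mm

204 × 289 mm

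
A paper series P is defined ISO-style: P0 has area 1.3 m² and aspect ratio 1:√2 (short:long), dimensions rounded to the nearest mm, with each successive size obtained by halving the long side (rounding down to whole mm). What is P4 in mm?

Let P0's short side be w mm. w · w√2 = 1.3 m² = 1,300,000 mm², so w ≈ 958.8 mm and w√2 ≈ 1355.9 mm → P0 = 959 × 1356 mm.
P1: ⌊1356/2⌋ × 959 = 678 × 959 mm
P2: ⌊959/2⌋ × 678 = 479 × 678 mm
P3: ⌊678/2⌋ × 479 = 339 × 479 mm
P4: ⌊479/2⌋ × 339 = 239 × 339 mm

239 × 339 mm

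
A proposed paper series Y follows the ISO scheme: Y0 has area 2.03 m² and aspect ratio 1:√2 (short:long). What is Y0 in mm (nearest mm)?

Let the short side be w mm. Then w · w√2 = 2.03 m² = 2,030,000 mm².
w² = 2,030,000/√2, so w ≈ 1198.1 mm; long side = w√2 ≈ 1694.4 mm.

1198 × 1694 mm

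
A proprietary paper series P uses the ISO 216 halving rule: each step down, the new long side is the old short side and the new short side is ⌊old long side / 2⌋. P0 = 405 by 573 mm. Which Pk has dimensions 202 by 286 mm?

P0: 405 × 573 mm
P1: 286 × 405 mm
P2: 202 × 286 mm
P3: 143 × 202 mm
→ matches P2.

P2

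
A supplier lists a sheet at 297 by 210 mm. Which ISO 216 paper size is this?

A4 (210 × 297 mm)

Aspect ratio 297/210 ≈ 1.414 — close to the ISO √2 ≈ 1.414.
In the A-series (A0 area = 1 m²): A4 = 210 × 297 mm.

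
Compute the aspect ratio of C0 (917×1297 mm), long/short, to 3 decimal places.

1297 / 917 = 1.414
Matches √2 ≈ 1.414 — the ISO 216 defining ratio.

1.414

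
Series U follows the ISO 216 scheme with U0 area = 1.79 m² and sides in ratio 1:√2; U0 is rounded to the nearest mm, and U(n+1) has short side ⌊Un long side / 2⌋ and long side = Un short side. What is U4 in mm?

Let U0's short side be w mm. w · w√2 = 1.79 m² = 1,790,000 mm², so w ≈ 1125.0 mm and w√2 ≈ 1591.1 mm → U0 = 1125 × 1591 mm.
U1: ⌊1591/2⌋ × 1125 = 795 × 1125 mm
U2: ⌊1125/2⌋ × 795 = 562 × 795 mm
U3: ⌊795/2⌋ × 562 = 397 × 562 mm
U4: ⌊562/2⌋ × 397 = 281 × 397 mm

281 × 397 mm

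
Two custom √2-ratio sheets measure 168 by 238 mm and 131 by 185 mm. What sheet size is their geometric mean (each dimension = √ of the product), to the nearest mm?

Short side: √(168 · 131) = √22008 ≈ 148.4 → 148 mm
Long side: √(238 · 185) = √44030 ≈ 209.8 → 210 mm

148 × 210 mm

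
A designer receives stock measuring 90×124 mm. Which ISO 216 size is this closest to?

B7 (88 × 125 mm)

Aspect ratio 124/90 ≈ 1.378 (ISO target is √2 ≈ 1.414).
In the B-series (B0 = 1000 × 1414 mm): B7 = 88 × 125 mm.
Off by 3 mm total — nearest standard size.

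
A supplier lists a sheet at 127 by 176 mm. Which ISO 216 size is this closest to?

Aspect ratio 176/127 ≈ 1.386 (ISO target is √2 ≈ 1.414).
In the B-series (B0 = 1000 × 1414 mm): B6 = 125 × 176 mm.
Off by 2 mm total — nearest standard size.

B6 (125 × 176 mm)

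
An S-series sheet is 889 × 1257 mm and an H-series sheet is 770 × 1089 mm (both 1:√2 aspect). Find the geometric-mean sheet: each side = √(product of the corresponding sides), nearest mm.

827 × 1170 mm

Short side: √(889 · 770) = √684530 ≈ 827.4 → 827 mm
Long side: √(1257 · 1089) = √1368873 ≈ 1170.0 → 1170 mm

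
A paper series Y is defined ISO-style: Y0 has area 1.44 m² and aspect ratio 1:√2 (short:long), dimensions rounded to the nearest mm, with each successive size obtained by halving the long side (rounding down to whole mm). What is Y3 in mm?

Let Y0's short side be w mm. w · w√2 = 1.44 m² = 1,440,000 mm², so w ≈ 1009.1 mm and w√2 ≈ 1427.0 mm → Y0 = 1009 × 1427 mm.
Y1: ⌊1427/2⌋ × 1009 = 713 × 1009 mm
Y2: ⌊1009/2⌋ × 713 = 504 × 713 mm
Y3: ⌊713/2⌋ × 504 = 356 × 504 mm

356 × 504 mm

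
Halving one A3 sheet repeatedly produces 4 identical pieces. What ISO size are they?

A5

4 = 2^2, so 2 halving steps.
A3 → A4 → … → A5 after 2 steps.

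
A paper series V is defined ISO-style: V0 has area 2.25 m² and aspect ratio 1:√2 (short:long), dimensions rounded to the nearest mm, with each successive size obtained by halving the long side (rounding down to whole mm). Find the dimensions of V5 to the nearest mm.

223 × 315 mm

Let V0's short side be w mm. w · w√2 = 2.25 m² = 2,250,000 mm², so w ≈ 1261.3 mm and w√2 ≈ 1783.8 mm → V0 = 1261 × 1784 mm.
V1: ⌊1784/2⌋ × 1261 = 892 × 1261 mm
V2: ⌊1261/2⌋ × 892 = 630 × 892 mm
V3: ⌊892/2⌋ × 630 = 446 × 630 mm
V4: ⌊630/2⌋ × 446 = 315 × 446 mm
V5: ⌊446/2⌋ × 315 = 223 × 315 mm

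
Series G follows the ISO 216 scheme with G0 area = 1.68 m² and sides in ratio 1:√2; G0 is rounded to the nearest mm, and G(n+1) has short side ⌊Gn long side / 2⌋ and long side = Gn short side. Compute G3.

Let G0's short side be w mm. w · w√2 = 1.68 m² = 1,680,000 mm², so w ≈ 1089.9 mm and w√2 ≈ 1541.4 mm → G0 = 1090 × 1541 mm.
G1: ⌊1541/2⌋ × 1090 = 770 × 1090 mm
G2: ⌊1090/2⌋ × 770 = 545 × 770 mm
G3: ⌊770/2⌋ × 545 = 385 × 545 mm

385 × 545 mm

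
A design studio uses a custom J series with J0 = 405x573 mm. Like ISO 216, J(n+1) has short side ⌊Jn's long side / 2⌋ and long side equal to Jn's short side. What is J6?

J1: ⌊573/2⌋ × 405 = 286 × 405 mm
J2: ⌊405/2⌋ × 286 = 202 × 286 mm
J3: ⌊286/2⌋ × 202 = 143 × 202 mm
J4: ⌊202/2⌋ × 143 = 101 × 143 mm
J5: ⌊143/2⌋ × 101 = 71 × 101 mm
J6: ⌊101/2⌋ × 71 = 50 × 71 mm

50 × 71 mm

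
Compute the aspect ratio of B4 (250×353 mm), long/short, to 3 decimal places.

1.412

353 / 250 = 1.412
ISO 216 targets √2 ≈ 1.414; the -0.002 deviation is from mm rounding.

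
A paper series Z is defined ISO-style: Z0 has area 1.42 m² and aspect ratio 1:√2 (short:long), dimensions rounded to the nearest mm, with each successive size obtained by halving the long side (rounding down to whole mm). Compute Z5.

177 × 250 mm

Let Z0's short side be w mm. w · w√2 = 1.42 m² = 1,420,000 mm², so w ≈ 1002.0 mm and w√2 ≈ 1417.1 mm → Z0 = 1002 × 1417 mm.
Z1: ⌊1417/2⌋ × 1002 = 708 × 1002 mm
Z2: ⌊1002/2⌋ × 708 = 501 × 708 mm
Z3: ⌊708/2⌋ × 501 = 354 × 501 mm
Z4: ⌊501/2⌋ × 354 = 250 × 354 mm
Z5: ⌊354/2⌋ × 250 = 177 × 250 mm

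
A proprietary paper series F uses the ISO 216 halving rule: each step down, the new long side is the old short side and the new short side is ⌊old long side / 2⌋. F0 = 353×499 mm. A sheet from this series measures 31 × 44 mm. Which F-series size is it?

F0: 353 × 499 mm
F1: 249 × 353 mm
F2: 176 × 249 mm
F3: 124 × 176 mm
F4: 88 × 124 mm
F5: 62 × 88 mm
F6: 44 × 62 mm
F7: 31 × 44 mm
F8: 22 × 31 mm
→ matches F7.

F7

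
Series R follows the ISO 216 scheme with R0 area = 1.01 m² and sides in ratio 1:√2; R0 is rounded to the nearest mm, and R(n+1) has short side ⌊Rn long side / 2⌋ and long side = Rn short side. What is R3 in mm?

Let R0's short side be w mm. w · w√2 = 1.01 m² = 1,010,000 mm², so w ≈ 845.1 mm and w√2 ≈ 1195.1 mm → R0 = 845 × 1195 mm.
R1: ⌊1195/2⌋ × 845 = 597 × 845 mm
R2: ⌊845/2⌋ × 597 = 422 × 597 mm
R3: ⌊597/2⌋ × 422 = 298 × 422 mm

298 × 422 mm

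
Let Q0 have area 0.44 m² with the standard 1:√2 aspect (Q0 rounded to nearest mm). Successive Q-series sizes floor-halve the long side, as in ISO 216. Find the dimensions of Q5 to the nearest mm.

98 × 139 mm

Let Q0's short side be w mm. w · w√2 = 0.44 m² = 440,000 mm², so w ≈ 557.8 mm and w√2 ≈ 788.8 mm → Q0 = 558 × 789 mm.
Q1: ⌊789/2⌋ × 558 = 394 × 558 mm
Q2: ⌊558/2⌋ × 394 = 279 × 394 mm
Q3: ⌊394/2⌋ × 279 = 197 × 279 mm
Q4: ⌊279/2⌋ × 197 = 139 × 197 mm
Q5: ⌊197/2⌋ × 139 = 98 × 139 mm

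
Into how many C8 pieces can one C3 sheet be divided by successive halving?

32

C3 = 324 × 458 mm; C8 = 57 × 81 mm.
Each halving step doubles the count; 5 steps from C3 to C8.
2^5 = 32.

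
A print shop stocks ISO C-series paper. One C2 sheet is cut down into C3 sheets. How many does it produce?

2

Each ISO step halves the sheet: 1 × C2 → 2 × C3
From C2 to C3 is 1 halving step: 2^1 = 2.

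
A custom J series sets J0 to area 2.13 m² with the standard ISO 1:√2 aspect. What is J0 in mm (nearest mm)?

1227 × 1736 mm

Let the short side be w mm. Then w · w√2 = 2.13 m² = 2,130,000 mm².
w² = 2,130,000/√2, so w ≈ 1227.2 mm; long side = w√2 ≈ 1735.6 mm.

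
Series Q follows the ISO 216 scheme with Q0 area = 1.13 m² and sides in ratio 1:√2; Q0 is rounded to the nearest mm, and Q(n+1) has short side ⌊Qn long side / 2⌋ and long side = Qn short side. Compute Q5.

Let Q0's short side be w mm. w · w√2 = 1.13 m² = 1,130,000 mm², so w ≈ 893.9 mm and w√2 ≈ 1264.1 mm → Q0 = 894 × 1264 mm.
Q1: ⌊1264/2⌋ × 894 = 632 × 894 mm
Q2: ⌊894/2⌋ × 632 = 447 × 632 mm
Q3: ⌊632/2⌋ × 447 = 316 × 447 mm
Q4: ⌊447/2⌋ × 316 = 223 × 316 mm
Q5: ⌊316/2⌋ × 223 = 158 × 223 mm

158 × 223 mm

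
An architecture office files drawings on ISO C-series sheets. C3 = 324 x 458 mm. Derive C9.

C4: ⌊458/2⌋ × 324 = 229 × 324 mm
C5: ⌊324/2⌋ × 229 = 162 × 229 mm
C6: ⌊229/2⌋ × 162 = 114 × 162 mm
C7: ⌊162/2⌋ × 114 = 81 × 114 mm
C8: ⌊114/2⌋ × 81 = 57 × 81 mm
C9: ⌊81/2⌋ × 57 = 40 × 57 mm

40 × 57 mm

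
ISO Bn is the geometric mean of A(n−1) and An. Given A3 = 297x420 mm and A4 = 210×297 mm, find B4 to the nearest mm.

250 × 353 mm

Short side: √(297 · 210) = √62370 ≈ 249.7 → 250 mm
Long side: √(420 · 297) = √124740 ≈ 353.2 → 353 mm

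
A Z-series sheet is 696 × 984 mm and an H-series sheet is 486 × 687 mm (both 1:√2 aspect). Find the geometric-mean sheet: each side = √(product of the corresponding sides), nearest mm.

Short side: √(696 · 486) = √338256 ≈ 581.6 → 582 mm
Long side: √(984 · 687) = √676008 ≈ 822.2 → 822 mm

582 × 822 mm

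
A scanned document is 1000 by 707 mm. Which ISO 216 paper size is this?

Aspect ratio 1000/707 ≈ 1.414 — close to the ISO √2 ≈ 1.414.
In the B-series (B0 = 1000 × 1414 mm): B1 = 707 × 1000 mm.

B1 (707 × 1000 mm)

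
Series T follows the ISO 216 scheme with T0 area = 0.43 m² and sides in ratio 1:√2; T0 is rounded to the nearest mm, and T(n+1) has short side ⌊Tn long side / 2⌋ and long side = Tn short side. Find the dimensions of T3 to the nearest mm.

195 × 275 mm

Let T0's short side be w mm. w · w√2 = 0.43 m² = 430,000 mm², so w ≈ 551.4 mm and w√2 ≈ 779.8 mm → T0 = 551 × 780 mm.
T1: ⌊780/2⌋ × 551 = 390 × 551 mm
T2: ⌊551/2⌋ × 390 = 275 × 390 mm
T3: ⌊390/2⌋ × 275 = 195 × 275 mm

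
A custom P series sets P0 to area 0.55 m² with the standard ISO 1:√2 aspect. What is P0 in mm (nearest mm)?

Let the short side be w mm. Then w · w√2 = 0.55 m² = 550,000 mm².
w² = 550,000/√2, so w ≈ 623.6 mm; long side = w√2 ≈ 881.9 mm.

624 × 882 mm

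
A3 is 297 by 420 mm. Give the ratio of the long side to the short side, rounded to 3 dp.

1.414

420 / 297 = 1.414
Matches √2 ≈ 1.414 — the ISO 216 defining ratio.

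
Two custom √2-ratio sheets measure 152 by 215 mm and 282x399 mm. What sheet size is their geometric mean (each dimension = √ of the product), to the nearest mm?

Short side: √(152 · 282) = √42864 ≈ 207.0 → 207 mm
Long side: √(215 · 399) = √85785 ≈ 292.9 → 293 mm

207 × 293 mm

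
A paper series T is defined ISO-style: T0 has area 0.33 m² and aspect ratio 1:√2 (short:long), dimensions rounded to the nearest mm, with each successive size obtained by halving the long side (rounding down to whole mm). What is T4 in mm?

120 × 170 mm

Let T0's short side be w mm. w · w√2 = 0.33 m² = 330,000 mm², so w ≈ 483.1 mm and w√2 ≈ 683.1 mm → T0 = 483 × 683 mm.
T1: ⌊683/2⌋ × 483 = 341 × 483 mm
T2: ⌊483/2⌋ × 341 = 241 × 341 mm
T3: ⌊341/2⌋ × 241 = 170 × 241 mm
T4: ⌊241/2⌋ × 170 = 120 × 170 mm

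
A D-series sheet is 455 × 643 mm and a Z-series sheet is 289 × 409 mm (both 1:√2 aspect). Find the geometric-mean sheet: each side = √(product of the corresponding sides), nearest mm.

363 × 513 mm

Short side: √(455 · 289) = √131495 ≈ 362.6 → 363 mm
Long side: √(643 · 409) = √262987 ≈ 512.8 → 513 mm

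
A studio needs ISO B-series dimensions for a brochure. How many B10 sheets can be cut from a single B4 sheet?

64

Each ISO step halves the sheet: 1 × B4 → 2 × B5 → 4 × B6 → 8 × B7 → …
From B4 to B10 is 6 halving steps: 2^6 = 64.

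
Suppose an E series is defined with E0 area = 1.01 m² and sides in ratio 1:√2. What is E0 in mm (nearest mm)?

Let the short side be w mm. Then w · w√2 = 1.01 m² = 1,010,000 mm².
w² = 1,010,000/√2, so w ≈ 845.1 mm; long side = w√2 ≈ 1195.1 mm.

845 × 1195 mm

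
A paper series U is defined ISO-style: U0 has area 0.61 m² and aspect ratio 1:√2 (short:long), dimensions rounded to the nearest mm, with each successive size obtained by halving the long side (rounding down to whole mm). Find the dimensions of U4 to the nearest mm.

164 × 232 mm

Let U0's short side be w mm. w · w√2 = 0.61 m² = 610,000 mm², so w ≈ 656.8 mm and w√2 ≈ 928.8 mm → U0 = 657 × 929 mm.
U1: ⌊929/2⌋ × 657 = 464 × 657 mm
U2: ⌊657/2⌋ × 464 = 328 × 464 mm
U3: ⌊464/2⌋ × 328 = 232 × 328 mm
U4: ⌊328/2⌋ × 232 = 164 × 232 mm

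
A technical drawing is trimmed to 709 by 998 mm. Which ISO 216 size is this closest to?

B1 (707 × 1000 mm)

Aspect ratio 998/709 ≈ 1.408 — close to the ISO √2 ≈ 1.414.
In the B-series (B0 = 1000 × 1414 mm): B1 = 707 × 1000 mm.
Off by 4 mm total — nearest standard size.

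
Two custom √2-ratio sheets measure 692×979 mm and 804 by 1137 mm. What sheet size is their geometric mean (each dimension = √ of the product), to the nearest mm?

Short side: √(692 · 804) = √556368 ≈ 745.9 → 746 mm
Long side: √(979 · 1137) = √1113123 ≈ 1055.0 → 1055 mm

746 × 1055 mm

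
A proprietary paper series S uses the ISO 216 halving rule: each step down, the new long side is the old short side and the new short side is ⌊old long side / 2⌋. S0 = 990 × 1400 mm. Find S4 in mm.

247 × 350 mm

S1: ⌊1400/2⌋ × 990 = 700 × 990 mm
S2: ⌊990/2⌋ × 700 = 495 × 700 mm
S3: ⌊700/2⌋ × 495 = 350 × 495 mm
S4: ⌊495/2⌋ × 350 = 247 × 350 mm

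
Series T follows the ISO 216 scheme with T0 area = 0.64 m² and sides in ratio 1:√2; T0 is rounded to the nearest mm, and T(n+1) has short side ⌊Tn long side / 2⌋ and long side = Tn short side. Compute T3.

237 × 336 mm

Let T0's short side be w mm. w · w√2 = 0.64 m² = 640,000 mm², so w ≈ 672.7 mm and w√2 ≈ 951.4 mm → T0 = 673 × 951 mm.
T1: ⌊951/2⌋ × 673 = 475 × 673 mm
T2: ⌊673/2⌋ × 475 = 336 × 475 mm
T3: ⌊475/2⌋ × 336 = 237 × 336 mm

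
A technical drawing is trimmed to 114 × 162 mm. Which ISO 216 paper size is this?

Aspect ratio 162/114 ≈ 1.421 — close to the ISO √2 ≈ 1.414.
In the C-series (envelope sizes, between A and B): C6 = 114 × 162 mm.

C6 (114 × 162 mm)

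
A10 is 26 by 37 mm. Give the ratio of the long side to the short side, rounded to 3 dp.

37 / 26 = 1.423
ISO 216 targets √2 ≈ 1.414; the +0.009 deviation is from mm rounding.

1.423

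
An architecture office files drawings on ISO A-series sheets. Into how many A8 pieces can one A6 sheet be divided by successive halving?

Each ISO step halves the sheet: 1 × A6 → 2 × A7 → 4 × A8
From A6 to A8 is 2 halving steps: 2^2 = 4.

4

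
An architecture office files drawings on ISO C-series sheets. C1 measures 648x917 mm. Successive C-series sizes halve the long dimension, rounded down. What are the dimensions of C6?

114 × 162 mm

C2: ⌊917/2⌋ × 648 = 458 × 648 mm
C3: ⌊648/2⌋ × 458 = 324 × 458 mm
C4: ⌊458/2⌋ × 324 = 229 × 324 mm
C5: ⌊324/2⌋ × 229 = 162 × 229 mm
C6: ⌊229/2⌋ × 162 = 114 × 162 mm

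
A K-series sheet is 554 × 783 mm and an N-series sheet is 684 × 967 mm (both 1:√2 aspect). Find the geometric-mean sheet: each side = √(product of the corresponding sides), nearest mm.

Short side: √(554 · 684) = √378936 ≈ 615.6 → 616 mm
Long side: √(783 · 967) = √757161 ≈ 870.1 → 870 mm

616 × 870 mm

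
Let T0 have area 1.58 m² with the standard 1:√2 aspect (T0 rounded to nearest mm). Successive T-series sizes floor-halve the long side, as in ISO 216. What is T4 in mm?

Let T0's short side be w mm. w · w√2 = 1.58 m² = 1,580,000 mm², so w ≈ 1057.0 mm and w√2 ≈ 1494.8 mm → T0 = 1057 × 1495 mm.
T1: ⌊1495/2⌋ × 1057 = 747 × 1057 mm
T2: ⌊1057/2⌋ × 747 = 528 × 747 mm
T3: ⌊747/2⌋ × 528 = 373 × 528 mm
T4: ⌊528/2⌋ × 373 = 264 × 373 mm

264 × 373 mm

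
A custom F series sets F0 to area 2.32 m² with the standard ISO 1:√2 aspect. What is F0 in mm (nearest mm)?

1281 × 1811 mm

Let the short side be w mm. Then w · w√2 = 2.32 m² = 2,320,000 mm².
w² = 2,320,000/√2, so w ≈ 1280.8 mm; long side = w√2 ≈ 1811.3 mm.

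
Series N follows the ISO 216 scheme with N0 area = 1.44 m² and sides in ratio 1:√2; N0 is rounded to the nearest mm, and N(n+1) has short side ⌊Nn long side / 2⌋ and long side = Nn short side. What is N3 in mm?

356 × 504 mm

Let N0's short side be w mm. w · w√2 = 1.44 m² = 1,440,000 mm², so w ≈ 1009.1 mm and w√2 ≈ 1427.0 mm → N0 = 1009 × 1427 mm.
N1: ⌊1427/2⌋ × 1009 = 713 × 1009 mm
N2: ⌊1009/2⌋ × 713 = 504 × 713 mm
N3: ⌊713/2⌋ × 504 = 356 × 504 mm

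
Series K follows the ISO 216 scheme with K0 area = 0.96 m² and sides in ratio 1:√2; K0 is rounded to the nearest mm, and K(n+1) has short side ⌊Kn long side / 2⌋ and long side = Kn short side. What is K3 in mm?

Let K0's short side be w mm. w · w√2 = 0.96 m² = 960,000 mm², so w ≈ 823.9 mm and w√2 ≈ 1165.2 mm → K0 = 824 × 1165 mm.
K1: ⌊1165/2⌋ × 824 = 582 × 824 mm
K2: ⌊824/2⌋ × 582 = 412 × 582 mm
K3: ⌊582/2⌋ × 412 = 291 × 412 mm

291 × 412 mm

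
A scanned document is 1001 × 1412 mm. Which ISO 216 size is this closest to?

B0 (1000 × 1414 mm)

Aspect ratio 1412/1001 ≈ 1.411 — close to the ISO √2 ≈ 1.414.
In the B-series (B0 = 1000 × 1414 mm): B0 = 1000 × 1414 mm.
Off by 3 mm total — nearest standard size.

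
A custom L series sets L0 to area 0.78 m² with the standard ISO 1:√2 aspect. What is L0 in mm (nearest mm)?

Let the short side be w mm. Then w · w√2 = 0.78 m² = 780,000 mm².
w² = 780,000/√2, so w ≈ 742.7 mm; long side = w√2 ≈ 1050.3 mm.

743 × 1050 mm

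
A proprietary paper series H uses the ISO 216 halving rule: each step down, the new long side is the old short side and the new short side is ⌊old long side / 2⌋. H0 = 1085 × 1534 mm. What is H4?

271 × 383 mm

H1 = 767 × 1085 mm (from H0 by 1 halving).
H2: ⌊1085/2⌋ × 767 = 542 × 767 mm
H3: ⌊767/2⌋ × 542 = 383 × 542 mm
H4: ⌊542/2⌋ × 383 = 271 × 383 mm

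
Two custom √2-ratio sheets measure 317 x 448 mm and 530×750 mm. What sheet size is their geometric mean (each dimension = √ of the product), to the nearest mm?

410 × 580 mm

Short side: √(317 · 530) = √168010 ≈ 409.9 → 410 mm
Long side: √(448 · 750) = √336000 ≈ 579.7 → 580 mm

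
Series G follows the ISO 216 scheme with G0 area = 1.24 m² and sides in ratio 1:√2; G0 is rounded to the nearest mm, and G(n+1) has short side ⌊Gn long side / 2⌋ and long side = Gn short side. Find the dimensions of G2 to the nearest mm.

468 × 662 mm

Let G0's short side be w mm. w · w√2 = 1.24 m² = 1,240,000 mm², so w ≈ 936.4 mm and w√2 ≈ 1324.2 mm → G0 = 936 × 1324 mm.
G1: ⌊1324/2⌋ × 936 = 662 × 936 mm
G2: ⌊936/2⌋ × 662 = 468 × 662 mm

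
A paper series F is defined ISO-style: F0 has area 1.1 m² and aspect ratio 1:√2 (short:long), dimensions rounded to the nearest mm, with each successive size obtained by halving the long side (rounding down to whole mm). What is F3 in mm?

Let F0's short side be w mm. w · w√2 = 1.1 m² = 1,100,000 mm², so w ≈ 881.9 mm and w√2 ≈ 1247.3 mm → F0 = 882 × 1247 mm.
F1: ⌊1247/2⌋ × 882 = 623 × 882 mm
F2: ⌊882/2⌋ × 623 = 441 × 623 mm
F3: ⌊623/2⌋ × 441 = 311 × 441 mm

311 × 441 mm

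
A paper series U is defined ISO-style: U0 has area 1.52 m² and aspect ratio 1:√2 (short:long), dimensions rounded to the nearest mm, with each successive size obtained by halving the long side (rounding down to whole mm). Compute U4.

259 × 366 mm

Let U0's short side be w mm. w · w√2 = 1.52 m² = 1,520,000 mm², so w ≈ 1036.7 mm and w√2 ≈ 1466.2 mm → U0 = 1037 × 1466 mm.
U1: ⌊1466/2⌋ × 1037 = 733 × 1037 mm
U2: ⌊1037/2⌋ × 733 = 518 × 733 mm
U3: ⌊733/2⌋ × 518 = 366 × 518 mm
U4: ⌊518/2⌋ × 366 = 259 × 366 mm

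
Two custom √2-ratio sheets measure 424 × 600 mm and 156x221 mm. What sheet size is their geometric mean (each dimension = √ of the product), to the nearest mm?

257 × 364 mm

Short side: √(424 · 156) = √66144 ≈ 257.2 → 257 mm
Long side: √(600 · 221) = √132600 ≈ 364.1 → 364 mm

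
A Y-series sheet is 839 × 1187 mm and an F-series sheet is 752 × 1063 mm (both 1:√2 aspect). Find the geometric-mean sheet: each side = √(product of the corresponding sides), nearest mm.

794 × 1123 mm

Short side: √(839 · 752) = √630928 ≈ 794.3 → 794 mm
Long side: √(1187 · 1063) = √1261781 ≈ 1123.3 → 1123 mm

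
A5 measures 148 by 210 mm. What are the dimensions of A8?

A6: ⌊210/2⌋ × 148 = 105 × 148 mm
A7: ⌊148/2⌋ × 105 = 74 × 105 mm
A8: ⌊105/2⌋ × 74 = 52 × 74 mm

52 × 74 mm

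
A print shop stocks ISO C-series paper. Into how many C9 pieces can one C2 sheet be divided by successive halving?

C2 = 458 × 648 mm; C9 = 40 × 57 mm.
Each halving step doubles the count; 7 steps from C2 to C9.
2^7 = 128.

128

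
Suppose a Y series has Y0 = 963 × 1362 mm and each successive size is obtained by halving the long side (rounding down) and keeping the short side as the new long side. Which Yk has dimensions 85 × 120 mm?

Y0: 963 × 1362 mm
Y1: 681 × 963 mm
Y2: 481 × 681 mm
Y3: 340 × 481 mm
Y4: 240 × 340 mm
Y5: 170 × 240 mm
Y6: 120 × 170 mm
Y7: 85 × 120 mm
Y8: 60 × 85 mm
→ matches Y7.

Y7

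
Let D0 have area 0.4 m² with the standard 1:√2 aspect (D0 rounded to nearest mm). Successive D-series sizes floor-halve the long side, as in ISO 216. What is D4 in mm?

133 × 188 mm

Let D0's short side be w mm. w · w√2 = 0.4 m² = 400,000 mm², so w ≈ 531.8 mm and w√2 ≈ 752.1 mm → D0 = 532 × 752 mm.
D1: ⌊752/2⌋ × 532 = 376 × 532 mm
D2: ⌊532/2⌋ × 376 = 266 × 376 mm
D3: ⌊376/2⌋ × 266 = 188 × 266 mm
D4: ⌊266/2⌋ × 188 = 133 × 188 mm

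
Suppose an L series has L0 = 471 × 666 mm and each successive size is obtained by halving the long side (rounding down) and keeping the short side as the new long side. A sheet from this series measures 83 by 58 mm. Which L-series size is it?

L0: 471 × 666 mm
L1: 333 × 471 mm
L2: 235 × 333 mm
L3: 166 × 235 mm
L4: 117 × 166 mm
L5: 83 × 117 mm
L6: 58 × 83 mm
L7: 41 × 58 mm
→ matches L6.

L6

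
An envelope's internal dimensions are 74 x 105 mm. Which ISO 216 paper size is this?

A7 (74 × 105 mm)

Aspect ratio 105/74 ≈ 1.419 — close to the ISO √2 ≈ 1.414.
In the A-series (A0 area = 1 m²): A7 = 74 × 105 mm.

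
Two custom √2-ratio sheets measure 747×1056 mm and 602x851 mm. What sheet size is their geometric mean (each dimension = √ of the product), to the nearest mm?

671 × 948 mm

Short side: √(747 · 602) = √449694 ≈ 670.6 → 671 mm
Long side: √(1056 · 851) = √898656 ≈ 948.0 → 948 mm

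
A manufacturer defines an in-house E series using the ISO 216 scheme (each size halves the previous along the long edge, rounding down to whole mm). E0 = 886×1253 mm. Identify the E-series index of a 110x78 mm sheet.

E7

E0: 886 × 1253 mm
E1: 626 × 886 mm
E2: 443 × 626 mm
E3: 313 × 443 mm
E4: 221 × 313 mm
E5: 156 × 221 mm
E6: 110 × 156 mm
E7: 78 × 110 mm
E8: 55 × 78 mm
→ matches E7.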